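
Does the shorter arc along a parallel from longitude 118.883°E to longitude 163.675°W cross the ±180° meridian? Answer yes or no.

Naïve |-163.675 − 118.883| = 282.558° > 180°, so the shorter arc goes the other way round — across 180°.
Signed shortest Δλ = ((-163.675 − 118.883 + 180) mod 360) − 180 = 77.442°.
Going east by 77.442° from +118.883° passes through 180° before reaching -163.675°.

Yes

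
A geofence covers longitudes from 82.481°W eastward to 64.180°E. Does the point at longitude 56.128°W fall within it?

Yes

Band width going east from -82.481° to +64.180°: ((64.180 − -82.481) mod 360) = 146.661°.
Offset of -56.128° east of the west edge: ((-56.128 − -82.481) mod 360) = 26.353°.
26.353° ≤ 146.661° ⇒ inside.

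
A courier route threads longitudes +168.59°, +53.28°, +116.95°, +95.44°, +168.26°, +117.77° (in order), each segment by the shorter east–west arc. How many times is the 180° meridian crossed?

Leg 1: +168.59° → +53.28°, shortest Δλ = -115.31° (west) — does not cross 180°.
Leg 2: +53.28° → +116.95°, shortest Δλ = 63.67° (east) — does not cross 180°.
Leg 3: +116.95° → +95.44°, shortest Δλ = -21.51° (west) — does not cross 180°.
Leg 4: +95.44° → +168.26°, shortest Δλ = 72.82° (east) — does not cross 180°.
Leg 5: +168.26° → +117.77°, shortest Δλ = -50.49° (west) — does not cross 180°.
Total crossings: 0.

0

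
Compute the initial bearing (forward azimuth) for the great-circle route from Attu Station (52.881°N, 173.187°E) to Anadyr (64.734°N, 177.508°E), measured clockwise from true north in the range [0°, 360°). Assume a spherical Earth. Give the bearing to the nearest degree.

Δλ = 177.508 − 173.187 = 4.321°.
θ = atan2( sin Δλ · cos φ₂ , cos φ₁ · sin φ₂ − sin φ₁ · cos φ₂ · cos Δλ )
  = atan2(0.03216, 0.20637) = 8.857° → normalised to [0°, 360°): 8.857°.

9°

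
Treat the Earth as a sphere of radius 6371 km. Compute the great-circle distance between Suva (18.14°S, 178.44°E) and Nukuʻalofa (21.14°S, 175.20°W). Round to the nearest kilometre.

745 km

Δλ = -175.20 − 178.44 = -353.64°; wrapped into (−180°, 180°]: 6.36°.
Δφ = -21.14 − -18.14 = -3.00°.
a = sin²(Δφ/2) + cos φ₁ · cos φ₂ · sin²(Δλ/2) = 0.003413.
c = 2·atan2(√a, √(1−a)) = 0.11690 rad → d = 6371·c ≈ 744.79 km.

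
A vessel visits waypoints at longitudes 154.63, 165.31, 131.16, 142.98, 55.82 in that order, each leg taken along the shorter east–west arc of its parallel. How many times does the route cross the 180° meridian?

Leg 1: +154.63° → +165.31°, shortest Δλ = 10.68° (east) — does not cross 180°.
Leg 2: +165.31° → +131.16°, shortest Δλ = -34.15° (west) — does not cross 180°.
Leg 3: +131.16° → +142.98°, shortest Δλ = 11.82° (east) — does not cross 180°.
Leg 4: +142.98° → +55.82°, shortest Δλ = -87.16° (west) — does not cross 180°.
Total crossings: 0.

0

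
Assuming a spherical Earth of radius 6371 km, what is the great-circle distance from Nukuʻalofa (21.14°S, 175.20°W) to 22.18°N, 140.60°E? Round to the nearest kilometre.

6796 km

Δλ = 140.60 − -175.20 = 315.80°; wrapped into (−180°, 180°]: -44.20°.
Δφ = 22.18 − -21.14 = 43.32°.
a = sin²(Δφ/2) + cos φ₁ · cos φ₂ · sin²(Δλ/2) = 0.258483.
c = 2·atan2(√a, √(1−a)) = 1.06668 rad → d = 6371·c ≈ 6795.82 km.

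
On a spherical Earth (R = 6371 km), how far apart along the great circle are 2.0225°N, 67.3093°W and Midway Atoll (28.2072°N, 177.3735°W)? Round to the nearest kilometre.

Δλ = -177.3735 − -67.3093 = -110.0642°.
Δφ = 28.2072 − 2.0225 = 26.1847°.
a = sin²(Δφ/2) + cos φ₁ · cos φ₂ · sin²(Δλ/2) = 0.642731.
c = 2·atan2(√a, √(1−a)) = 1.86028 rad → d = 6371·c ≈ 11851.87 km.

11852 km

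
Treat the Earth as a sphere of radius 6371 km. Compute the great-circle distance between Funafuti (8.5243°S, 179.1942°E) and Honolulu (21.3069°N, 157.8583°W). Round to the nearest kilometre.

Δλ = -157.8583 − 179.1942 = -337.0525°; wrapped into (−180°, 180°]: 22.9475°.
Δφ = 21.3069 − -8.5243 = 29.8312°.
a = sin²(Δφ/2) + cos φ₁ · cos φ₂ · sin²(Δλ/2) = 0.102710.
c = 2·atan2(√a, √(1−a)) = 0.65248 rad → d = 6371·c ≈ 4156.95 km.

4157 km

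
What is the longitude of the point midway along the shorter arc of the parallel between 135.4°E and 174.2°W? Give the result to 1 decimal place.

160.6°E

Signed shortest Δλ from +135.4° to -174.2° is +50.4°.
Midpoint longitude = +135.4° + (+50.4°)/2 = +135.4° + 25.2° = +160.6°.
(The naïve average (+135.4 + -174.2)/2 = -19.4° is on the wrong side of the globe.)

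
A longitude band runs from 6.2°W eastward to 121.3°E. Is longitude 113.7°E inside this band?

Yes

Band width going east from -6.2° to +121.3°: ((121.3 − -6.2) mod 360) = 127.5°.
Offset of +113.7° east of the west edge: ((113.7 − -6.2) mod 360) = 119.9°.
119.9° ≤ 127.5° ⇒ inside.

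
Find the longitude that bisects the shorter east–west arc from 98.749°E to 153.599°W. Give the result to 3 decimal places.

Signed shortest Δλ from +98.749° to -153.599° is +107.652°.
Midpoint longitude = +98.749° + (+107.652°)/2 = +98.749° + 53.826° = +152.575°.
(The naïve average (+98.749 + -153.599)/2 = -27.425° is on the wrong side of the globe.)

152.575°E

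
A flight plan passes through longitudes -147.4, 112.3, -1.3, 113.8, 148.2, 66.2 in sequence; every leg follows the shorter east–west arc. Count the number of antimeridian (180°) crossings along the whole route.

Leg 1: -147.4° → +112.3°, shortest Δλ = -100.3° (west) — crosses 180°.
Leg 2: +112.3° → -1.3°, shortest Δλ = -113.6° (west) — does not cross 180°.
Leg 3: -1.3° → +113.8°, shortest Δλ = 115.1° (east) — does not cross 180°.
Leg 4: +113.8° → +148.2°, shortest Δλ = 34.4° (east) — does not cross 180°.
Leg 5: +148.2° → +66.2°, shortest Δλ = -82.0° (west) — does not cross 180°.
Total crossings: 1.

1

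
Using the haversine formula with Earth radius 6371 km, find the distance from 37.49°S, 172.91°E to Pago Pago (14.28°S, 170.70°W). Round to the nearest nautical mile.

Δλ = -170.70 − 172.91 = -343.61°; wrapped into (−180°, 180°]: 16.39°.
Δφ = -14.28 − -37.49 = 23.21°.
a = sin²(Δφ/2) + cos φ₁ · cos φ₂ · sin²(Δλ/2) = 0.056090.
c = 2·atan2(√a, √(1−a)) = 0.47821 rad → d = 6371·c ≈ 3046.69 km ≈ 1645.08 nmi.

1645 nmi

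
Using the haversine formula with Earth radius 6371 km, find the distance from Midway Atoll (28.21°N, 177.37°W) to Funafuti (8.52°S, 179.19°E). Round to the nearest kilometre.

4101 km

Δλ = 179.19 − -177.37 = 356.56°; wrapped into (−180°, 180°]: -3.44°.
Δφ = -8.52 − 28.21 = -36.73°.
a = sin²(Δφ/2) + cos φ₁ · cos φ₂ · sin²(Δλ/2) = 0.100054.
c = 2·atan2(√a, √(1−a)) = 0.64368 rad → d = 6371·c ≈ 4100.89 km.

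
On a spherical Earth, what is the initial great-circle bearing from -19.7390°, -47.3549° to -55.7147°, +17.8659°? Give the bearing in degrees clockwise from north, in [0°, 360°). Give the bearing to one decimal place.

Δλ = 17.8659 − -47.3549 = 65.2208°.
θ = atan2( sin Δλ · cos φ₂ , cos φ₁ · sin φ₂ − sin φ₁ · cos φ₂ · cos Δλ )
  = atan2(0.51145, -0.69795) = 143.767° → normalised to [0°, 360°): 143.767°.

143.8°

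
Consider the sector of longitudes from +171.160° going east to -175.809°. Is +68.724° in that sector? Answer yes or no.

No

Band width going east from +171.160° to -175.809°: ((-175.809 − 171.160) mod 360) = 13.031°.
Offset of +68.724° east of the west edge: ((68.724 − 171.160) mod 360) = 257.564°.
257.564° > 13.031° ⇒ outside.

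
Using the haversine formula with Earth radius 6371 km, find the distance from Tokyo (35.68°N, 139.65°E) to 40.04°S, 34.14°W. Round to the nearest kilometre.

Δλ = -34.14 − 139.65 = -173.79°.
Δφ = -40.04 − 35.68 = -75.72°.
a = sin²(Δφ/2) + cos φ₁ · cos φ₂ · sin²(Δλ/2) = 0.996728.
c = 2·atan2(√a, √(1−a)) = 3.02714 rad → d = 6371·c ≈ 19285.88 km.

19286 km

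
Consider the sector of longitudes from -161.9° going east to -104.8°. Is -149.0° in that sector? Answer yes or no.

Band width going east from -161.9° to -104.8°: ((-104.8 − -161.9) mod 360) = 57.1°.
Offset of -149.0° east of the west edge: ((-149.0 − -161.9) mod 360) = 12.9°.
12.9° ≤ 57.1° ⇒ inside.

Yes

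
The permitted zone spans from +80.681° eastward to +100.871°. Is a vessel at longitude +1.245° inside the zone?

Band width going east from +80.681° to +100.871°: ((100.871 − 80.681) mod 360) = 20.190°.
Offset of +1.245° east of the west edge: ((1.245 − 80.681) mod 360) = 280.564°.
280.564° > 20.190° ⇒ outside.

No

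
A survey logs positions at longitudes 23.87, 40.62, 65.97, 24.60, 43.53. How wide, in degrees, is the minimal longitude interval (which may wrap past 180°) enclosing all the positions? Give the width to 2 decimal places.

42.10°

Sort the longitudes: +23.87°, +24.60°, +40.62°, +43.53°, +65.97°.
Eastward gaps between consecutive values (wrapping around): 0.73°, 16.02°, 2.91°, 22.44°, 317.90°.
Largest gap = 317.90° ⇒ minimal covering band is its complement: 360° − 317.90° = 42.10°.
Band runs from +23.87° eastward to +65.97°.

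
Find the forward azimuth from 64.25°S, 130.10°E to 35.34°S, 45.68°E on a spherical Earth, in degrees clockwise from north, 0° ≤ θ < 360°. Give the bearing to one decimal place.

Δλ = 45.68 − 130.10 = -84.42°.
θ = atan2( sin Δλ · cos φ₂ , cos φ₁ · sin φ₂ − sin φ₁ · cos φ₂ · cos Δλ )
  = atan2(-0.81187, -0.17985) = -102.491° → normalised to [0°, 360°): 257.509°.

257.5°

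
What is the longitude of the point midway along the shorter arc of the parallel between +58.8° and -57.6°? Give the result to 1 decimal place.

Signed shortest Δλ from +58.8° to -57.6° is -116.4°.
Midpoint longitude = +58.8° + (-116.4°)/2 = +58.8° − 58.2° = +0.6°.

+0.6°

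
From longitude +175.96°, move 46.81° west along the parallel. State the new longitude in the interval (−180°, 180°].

Start at +175.96°; shift −46.81° → +129.15°.
+129.15° already lies in (−180°, 180°].

+129.15°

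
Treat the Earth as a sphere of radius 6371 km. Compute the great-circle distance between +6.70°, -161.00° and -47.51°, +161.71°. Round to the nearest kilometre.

7050 km

Δλ = 161.71 − -161.00 = 322.71°; wrapped into (−180°, 180°]: -37.29°.
Δφ = -47.51 − 6.70 = -54.21°.
a = sin²(Δφ/2) + cos φ₁ · cos φ₂ · sin²(Δλ/2) = 0.276160.
c = 2·atan2(√a, √(1−a)) = 1.10663 rad → d = 6371·c ≈ 7050.32 km.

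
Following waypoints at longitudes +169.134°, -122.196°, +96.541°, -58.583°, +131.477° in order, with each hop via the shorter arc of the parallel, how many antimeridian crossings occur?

Leg 1: +169.134° → -122.196°, shortest Δλ = 68.67° (east) — crosses 180°.
Leg 2: -122.196° → +96.541°, shortest Δλ = -141.263° (west) — crosses 180°.
Leg 3: +96.541° → -58.583°, shortest Δλ = -155.124° (west) — does not cross 180°.
Leg 4: -58.583° → +131.477°, shortest Δλ = -169.94° (west) — crosses 180°.
Total crossings: 3.

3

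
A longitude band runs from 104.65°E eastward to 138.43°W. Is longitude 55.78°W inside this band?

Band width going east from +104.65° to -138.43°: ((-138.43 − 104.65) mod 360) = 116.92°.
Offset of -55.78° east of the west edge: ((-55.78 − 104.65) mod 360) = 199.57°.
199.57° > 116.92° ⇒ outside.

No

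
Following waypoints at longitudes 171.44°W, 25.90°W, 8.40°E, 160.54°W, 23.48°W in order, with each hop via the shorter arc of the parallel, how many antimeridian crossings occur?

0

Leg 1: -171.44° → -25.90°, shortest Δλ = 145.54° (east) — does not cross 180°.
Leg 2: -25.90° → +8.40°, shortest Δλ = 34.3° (east) — does not cross 180°.
Leg 3: +8.40° → -160.54°, shortest Δλ = -168.94° (west) — does not cross 180°.
Leg 4: -160.54° → -23.48°, shortest Δλ = 137.06° (east) — does not cross 180°.
Total crossings: 0.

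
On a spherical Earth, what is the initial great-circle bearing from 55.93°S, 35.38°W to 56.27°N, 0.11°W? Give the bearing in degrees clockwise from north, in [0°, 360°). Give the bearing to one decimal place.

Δλ = -0.11 − -35.38 = 35.27°.
θ = atan2( sin Δλ · cos φ₂ , cos φ₁ · sin φ₂ − sin φ₁ · cos φ₂ · cos Δλ )
  = atan2(0.32064, 0.84144) = 20.860° → normalised to [0°, 360°): 20.860°.

20.9°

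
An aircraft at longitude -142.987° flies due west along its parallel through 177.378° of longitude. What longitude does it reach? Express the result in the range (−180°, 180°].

+39.635°

Start at -142.987°; shift −177.378° → -320.365°.
-320.365° lies outside (−180°, 180°]; add 360° → +39.635°.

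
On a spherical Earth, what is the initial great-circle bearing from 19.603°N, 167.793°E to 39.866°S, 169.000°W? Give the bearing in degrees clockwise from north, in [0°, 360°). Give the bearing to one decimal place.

160.2°

Δλ = -169.000 − 167.793 = -336.793°; wrapped into (−180°, 180°]: 23.207°.
θ = atan2( sin Δλ · cos φ₂ , cos φ₁ · sin φ₂ − sin φ₁ · cos φ₂ · cos Δλ )
  = atan2(0.30245, -0.84052) = 160.209° → normalised to [0°, 360°): 160.209°.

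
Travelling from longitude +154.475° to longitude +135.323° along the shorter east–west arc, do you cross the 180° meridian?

No

Signed shortest Δλ = ((135.323 − 154.475 + 180) mod 360) − 180 = -19.152°.
Going west by 19.152° from +154.475° reaches +135.323° without touching 180°.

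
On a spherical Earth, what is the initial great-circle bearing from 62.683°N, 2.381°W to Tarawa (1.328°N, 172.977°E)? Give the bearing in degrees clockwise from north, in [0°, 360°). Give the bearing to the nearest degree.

5°

Δλ = 172.977 − -2.381 = 175.358°.
θ = atan2( sin Δλ · cos φ₂ , cos φ₁ · sin φ₂ − sin φ₁ · cos φ₂ · cos Δλ )
  = atan2(0.08091, 0.89596) = 5.160° → normalised to [0°, 360°): 5.160°.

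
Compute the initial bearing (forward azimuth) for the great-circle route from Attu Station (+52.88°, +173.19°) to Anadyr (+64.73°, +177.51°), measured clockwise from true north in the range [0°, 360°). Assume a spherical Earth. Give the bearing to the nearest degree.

9°

Δλ = 177.51 − 173.19 = 4.32°.
θ = atan2( sin Δλ · cos φ₂ , cos φ₁ · sin φ₂ − sin φ₁ · cos φ₂ · cos Δλ )
  = atan2(0.03216, 0.20632) = 8.859° → normalised to [0°, 360°): 8.859°.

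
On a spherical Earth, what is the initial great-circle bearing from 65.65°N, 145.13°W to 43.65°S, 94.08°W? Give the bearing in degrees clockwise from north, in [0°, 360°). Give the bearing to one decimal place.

141.2°

Δλ = -94.08 − -145.13 = 51.05°.
θ = atan2( sin Δλ · cos φ₂ , cos φ₁ · sin φ₂ − sin φ₁ · cos φ₂ · cos Δλ )
  = atan2(0.56272, -0.69900) = 141.165° → normalised to [0°, 360°): 141.165°.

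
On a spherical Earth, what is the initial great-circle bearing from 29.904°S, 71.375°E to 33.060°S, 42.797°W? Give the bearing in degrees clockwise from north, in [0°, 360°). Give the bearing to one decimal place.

Δλ = -42.797 − 71.375 = -114.172°.
θ = atan2( sin Δλ · cos φ₂ , cos φ₁ · sin φ₂ − sin φ₁ · cos φ₂ · cos Δλ )
  = atan2(-0.76462, -0.64398) = -130.105° → normalised to [0°, 360°): 229.895°.

229.9°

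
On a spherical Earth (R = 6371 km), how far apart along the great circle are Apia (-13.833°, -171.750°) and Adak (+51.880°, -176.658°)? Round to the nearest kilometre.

7322 km

Δλ = -176.658 − -171.750 = -4.908°.
Δφ = 51.880 − -13.833 = 65.713°.
a = sin²(Δφ/2) + cos φ₁ · cos φ₂ · sin²(Δλ/2) = 0.295445.
c = 2·atan2(√a, √(1−a)) = 1.14932 rad → d = 6371·c ≈ 7322.31 km.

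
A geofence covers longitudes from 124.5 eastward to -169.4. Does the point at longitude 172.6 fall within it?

Band width going east from +124.5° to -169.4°: ((-169.4 − 124.5) mod 360) = 66.1°.
Offset of +172.6° east of the west edge: ((172.6 − 124.5) mod 360) = 48.1°.
48.1° ≤ 66.1° ⇒ inside.

Yes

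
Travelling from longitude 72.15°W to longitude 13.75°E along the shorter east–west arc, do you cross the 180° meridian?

No

Signed shortest Δλ = ((13.75 − -72.15 + 180) mod 360) − 180 = 85.9°.
Going east by 85.9° from -72.15° reaches +13.75° without touching 180°.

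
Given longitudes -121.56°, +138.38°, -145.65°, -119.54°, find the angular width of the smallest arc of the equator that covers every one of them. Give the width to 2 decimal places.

Sort the longitudes: -145.65°, -121.56°, -119.54°, +138.38°.
Eastward gaps between consecutive values (wrapping around): 24.09°, 2.02°, 257.92°, 75.97°.
Largest gap = 257.92° ⇒ minimal covering band is its complement: 360° − 257.92° = 102.08°.
Band runs from +138.38° eastward to -119.54°, crossing the antimeridian.

102.08°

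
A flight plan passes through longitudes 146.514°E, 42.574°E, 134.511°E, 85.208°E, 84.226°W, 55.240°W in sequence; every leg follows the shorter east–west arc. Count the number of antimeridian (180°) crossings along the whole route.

0

Leg 1: +146.514° → +42.574°, shortest Δλ = -103.94° (west) — does not cross 180°.
Leg 2: +42.574° → +134.511°, shortest Δλ = 91.937° (east) — does not cross 180°.
Leg 3: +134.511° → +85.208°, shortest Δλ = -49.303° (west) — does not cross 180°.
Leg 4: +85.208° → -84.226°, shortest Δλ = -169.434° (west) — does not cross 180°.
Leg 5: -84.226° → -55.240°, shortest Δλ = 28.986° (east) — does not cross 180°.
Total crossings: 0.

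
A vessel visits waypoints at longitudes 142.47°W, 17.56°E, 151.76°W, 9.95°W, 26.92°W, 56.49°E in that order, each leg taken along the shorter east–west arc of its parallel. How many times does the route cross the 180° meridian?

0

Leg 1: -142.47° → +17.56°, shortest Δλ = 160.03° (east) — does not cross 180°.
Leg 2: +17.56° → -151.76°, shortest Δλ = -169.32° (west) — does not cross 180°.
Leg 3: -151.76° → -9.95°, shortest Δλ = 141.81° (east) — does not cross 180°.
Leg 4: -9.95° → -26.92°, shortest Δλ = -16.97° (west) — does not cross 180°.
Leg 5: -26.92° → +56.49°, shortest Δλ = 83.41° (east) — does not cross 180°.
Total crossings: 0.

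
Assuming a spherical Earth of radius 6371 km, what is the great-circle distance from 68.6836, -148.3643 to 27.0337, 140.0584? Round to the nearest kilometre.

6481 km

Δλ = 140.0584 − -148.3643 = 288.4227°; wrapped into (−180°, 180°]: -71.5773°.
Δφ = 27.0337 − 68.6836 = -41.6499°.
a = sin²(Δφ/2) + cos φ₁ · cos φ₂ · sin²(Δλ/2) = 0.237126.
c = 2·atan2(√a, √(1−a)) = 1.01720 rad → d = 6371·c ≈ 6480.59 km.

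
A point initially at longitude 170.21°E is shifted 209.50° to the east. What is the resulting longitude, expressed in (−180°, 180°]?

Start at +170.21°; shift +209.50° → +379.71°.
+379.71° lies outside (−180°, 180°]; subtract 360° → +19.71°.

19.71°E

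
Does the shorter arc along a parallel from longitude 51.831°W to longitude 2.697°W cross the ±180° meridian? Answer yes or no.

Signed shortest Δλ = ((-2.697 − -51.831 + 180) mod 360) − 180 = 49.134°.
Going east by 49.134° from -51.831° reaches -2.697° without touching 180°.

No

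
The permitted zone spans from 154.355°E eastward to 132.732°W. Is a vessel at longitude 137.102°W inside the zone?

Yes

Band width going east from +154.355° to -132.732°: ((-132.732 − 154.355) mod 360) = 72.913°.
Offset of -137.102° east of the west edge: ((-137.102 − 154.355) mod 360) = 68.543°.
68.543° ≤ 72.913° ⇒ inside.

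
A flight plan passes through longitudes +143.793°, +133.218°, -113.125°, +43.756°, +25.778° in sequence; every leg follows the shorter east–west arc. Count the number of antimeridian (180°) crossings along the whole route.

Leg 1: +143.793° → +133.218°, shortest Δλ = -10.575° (west) — does not cross 180°.
Leg 2: +133.218° → -113.125°, shortest Δλ = 113.657° (east) — crosses 180°.
Leg 3: -113.125° → +43.756°, shortest Δλ = 156.881° (east) — does not cross 180°.
Leg 4: +43.756° → +25.778°, shortest Δλ = -17.978° (west) — does not cross 180°.
Total crossings: 1.

1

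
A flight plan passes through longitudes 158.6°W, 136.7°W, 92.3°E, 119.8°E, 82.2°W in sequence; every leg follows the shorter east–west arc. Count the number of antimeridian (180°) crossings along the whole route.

Leg 1: -158.6° → -136.7°, shortest Δλ = 21.9° (east) — does not cross 180°.
Leg 2: -136.7° → +92.3°, shortest Δλ = -131.0° (west) — crosses 180°.
Leg 3: +92.3° → +119.8°, shortest Δλ = 27.5° (east) — does not cross 180°.
Leg 4: +119.8° → -82.2°, shortest Δλ = 158.0° (east) — crosses 180°.
Total crossings: 2.

2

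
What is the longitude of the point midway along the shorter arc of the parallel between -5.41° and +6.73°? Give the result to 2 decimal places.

+0.66°

Signed shortest Δλ from -5.41° to +6.73° is +12.14°.
Midpoint longitude = -5.41° + (+12.14°)/2 = -5.41° + 6.07° = +0.66°.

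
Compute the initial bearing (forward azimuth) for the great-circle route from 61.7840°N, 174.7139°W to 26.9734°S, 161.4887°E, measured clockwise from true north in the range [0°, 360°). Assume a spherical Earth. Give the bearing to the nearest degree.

Δλ = 161.4887 − -174.7139 = 336.2026°; wrapped into (−180°, 180°]: -23.7974°.
θ = atan2( sin Δλ · cos φ₂ , cos φ₁ · sin φ₂ − sin φ₁ · cos φ₂ · cos Δλ )
  = atan2(-0.35961, -0.93300) = -158.922° → normalised to [0°, 360°): 201.078°.

201°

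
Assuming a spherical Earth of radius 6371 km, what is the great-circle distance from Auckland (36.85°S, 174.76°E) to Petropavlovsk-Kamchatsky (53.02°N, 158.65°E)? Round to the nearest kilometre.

Δλ = 158.65 − 174.76 = -16.11°.
Δφ = 53.02 − -36.85 = 89.87°.
a = sin²(Δφ/2) + cos φ₁ · cos φ₂ · sin²(Δλ/2) = 0.508317.
c = 2·atan2(√a, √(1−a)) = 1.58743 rad → d = 6371·c ≈ 10113.52 km.

10114 km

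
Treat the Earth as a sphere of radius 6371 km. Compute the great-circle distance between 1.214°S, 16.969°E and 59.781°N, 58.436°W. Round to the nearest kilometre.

9315 km

Δλ = -58.436 − 16.969 = -75.405°.
Δφ = 59.781 − -1.214 = 60.995°.
a = sin²(Δφ/2) + cos φ₁ · cos φ₂ · sin²(Δλ/2) = 0.445755.
c = 2·atan2(√a, √(1−a)) = 1.46209 rad → d = 6371·c ≈ 9314.99 km.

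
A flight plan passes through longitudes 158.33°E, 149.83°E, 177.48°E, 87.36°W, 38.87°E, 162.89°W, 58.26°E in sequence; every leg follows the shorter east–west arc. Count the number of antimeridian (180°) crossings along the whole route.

3

Leg 1: +158.33° → +149.83°, shortest Δλ = -8.5° (west) — does not cross 180°.
Leg 2: +149.83° → +177.48°, shortest Δλ = 27.65° (east) — does not cross 180°.
Leg 3: +177.48° → -87.36°, shortest Δλ = 95.16° (east) — crosses 180°.
Leg 4: -87.36° → +38.87°, shortest Δλ = 126.23° (east) — does not cross 180°.
Leg 5: +38.87° → -162.89°, shortest Δλ = 158.24° (east) — crosses 180°.
Leg 6: -162.89° → +58.26°, shortest Δλ = -138.85° (west) — crosses 180°.
Total crossings: 3.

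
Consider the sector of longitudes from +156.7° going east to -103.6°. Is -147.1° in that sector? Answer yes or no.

Yes

Band width going east from +156.7° to -103.6°: ((-103.6 − 156.7) mod 360) = 99.7°.
Offset of -147.1° east of the west edge: ((-147.1 − 156.7) mod 360) = 56.2°.
56.2° ≤ 99.7° ⇒ inside.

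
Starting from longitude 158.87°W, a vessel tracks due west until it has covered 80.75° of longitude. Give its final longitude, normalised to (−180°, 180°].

120.38°E

Start at -158.87°; shift −80.75° → -239.62°.
-239.62° lies outside (−180°, 180°]; add 360° → +120.38°.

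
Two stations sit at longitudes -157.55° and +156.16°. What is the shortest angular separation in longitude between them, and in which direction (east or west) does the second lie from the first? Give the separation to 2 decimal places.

46.29° west

Raw difference: 156.16 − -157.55 = 313.71°.
Normalise into (−180°, 180°]: 313.71° − 360° = -46.29°.
Negative ⇒ the second point lies to the west; separation 46.29°.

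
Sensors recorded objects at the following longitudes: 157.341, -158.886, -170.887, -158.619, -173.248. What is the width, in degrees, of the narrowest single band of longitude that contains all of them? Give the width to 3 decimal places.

Sort the longitudes: -173.248°, -170.887°, -158.886°, -158.619°, +157.341°.
Eastward gaps between consecutive values (wrapping around): 2.361°, 12.001°, 0.267°, 315.960°, 29.411°.
Largest gap = 315.960° ⇒ minimal covering band is its complement: 360° − 315.960° = 44.040°.
Band runs from +157.341° eastward to -158.619°, crossing the antimeridian.

44.040°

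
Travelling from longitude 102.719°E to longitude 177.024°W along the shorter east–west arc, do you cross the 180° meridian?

Yes

Naïve |-177.024 − 102.719| = 279.743° > 180°, so the shorter arc goes the other way round — across 180°.
Signed shortest Δλ = ((-177.024 − 102.719 + 180) mod 360) − 180 = 80.257°.
Going east by 80.257° from +102.719° passes through 180° before reaching -177.024°.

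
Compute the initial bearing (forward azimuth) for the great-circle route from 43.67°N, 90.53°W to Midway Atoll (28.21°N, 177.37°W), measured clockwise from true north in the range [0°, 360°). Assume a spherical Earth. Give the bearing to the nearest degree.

Δλ = -177.37 − -90.53 = -86.84°.
θ = atan2( sin Δλ · cos φ₂ , cos φ₁ · sin φ₂ − sin φ₁ · cos φ₂ · cos Δλ )
  = atan2(-0.87988, 0.30838) = -70.686° → normalised to [0°, 360°): 289.314°.

289°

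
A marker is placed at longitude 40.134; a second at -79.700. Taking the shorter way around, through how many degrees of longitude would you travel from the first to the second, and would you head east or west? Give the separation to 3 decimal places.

119.834° west

Raw difference: -79.700 − 40.134 = -119.834°.
Normalise into (−180°, 180°]: -119.834° stays -119.834°.
Negative ⇒ the second point lies to the west; separation 119.834°.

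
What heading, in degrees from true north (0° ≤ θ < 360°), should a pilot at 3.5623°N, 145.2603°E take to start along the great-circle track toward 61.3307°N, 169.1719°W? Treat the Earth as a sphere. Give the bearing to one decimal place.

21.8°

Δλ = -169.1719 − 145.2603 = -314.4322°; wrapped into (−180°, 180°]: 45.5678°.
θ = atan2( sin Δλ · cos φ₂ , cos φ₁ · sin φ₂ − sin φ₁ · cos φ₂ · cos Δλ )
  = atan2(0.34258, 0.85484) = 21.839° → normalised to [0°, 360°): 21.839°.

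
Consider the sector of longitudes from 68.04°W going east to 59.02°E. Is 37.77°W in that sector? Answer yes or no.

Yes

Band width going east from -68.04° to +59.02°: ((59.02 − -68.04) mod 360) = 127.06°.
Offset of -37.77° east of the west edge: ((-37.77 − -68.04) mod 360) = 30.27°.
30.27° ≤ 127.06° ⇒ inside.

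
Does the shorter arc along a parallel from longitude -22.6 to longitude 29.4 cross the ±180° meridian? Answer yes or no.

Signed shortest Δλ = ((29.4 − -22.6 + 180) mod 360) − 180 = 52.0°.
Going east by 52.0° from -22.6° reaches +29.4° without touching 180°.

No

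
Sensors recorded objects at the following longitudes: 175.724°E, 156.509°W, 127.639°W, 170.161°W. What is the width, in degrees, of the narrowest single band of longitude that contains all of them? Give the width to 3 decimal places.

56.637°

Sort the longitudes: -170.161°, -156.509°, -127.639°, +175.724°.
Eastward gaps between consecutive values (wrapping around): 13.652°, 28.870°, 303.363°, 14.115°.
Largest gap = 303.363° ⇒ minimal covering band is its complement: 360° − 303.363° = 56.637°.
Band runs from +175.724° eastward to -127.639°, crossing the antimeridian.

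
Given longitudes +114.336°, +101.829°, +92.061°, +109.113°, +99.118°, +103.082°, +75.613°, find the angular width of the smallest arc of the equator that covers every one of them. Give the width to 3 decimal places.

Sort the longitudes: +75.613°, +92.061°, +99.118°, +101.829°, +103.082°, +109.113°, +114.336°.
Eastward gaps between consecutive values (wrapping around): 16.448°, 7.057°, 2.711°, 1.253°, 6.031°, 5.223°, 321.277°.
Largest gap = 321.277° ⇒ minimal covering band is its complement: 360° − 321.277° = 38.723°.
Band runs from +75.613° eastward to +114.336°.

38.723°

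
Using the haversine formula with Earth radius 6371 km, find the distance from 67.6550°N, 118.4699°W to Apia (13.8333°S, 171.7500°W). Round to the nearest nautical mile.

5405 nmi

Δλ = -171.7500 − -118.4699 = -53.2801°.
Δφ = -13.8333 − 67.6550 = -81.4883°.
a = sin²(Δφ/2) + cos φ₁ · cos φ₂ · sin²(Δλ/2) = 0.500212.
c = 2·atan2(√a, √(1−a)) = 1.57122 rad → d = 6371·c ≈ 10010.25 km ≈ 5405.10 nmi.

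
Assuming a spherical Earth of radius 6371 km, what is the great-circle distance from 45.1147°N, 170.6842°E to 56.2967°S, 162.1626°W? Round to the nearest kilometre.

Δλ = -162.1626 − 170.6842 = -332.8468°; wrapped into (−180°, 180°]: 27.1532°.
Δφ = -56.2967 − 45.1147 = -101.4114°.
a = sin²(Δφ/2) + cos φ₁ · cos φ₂ · sin²(Δλ/2) = 0.620504.
c = 2·atan2(√a, √(1−a)) = 1.81420 rad → d = 6371·c ≈ 11558.28 km.

11558 km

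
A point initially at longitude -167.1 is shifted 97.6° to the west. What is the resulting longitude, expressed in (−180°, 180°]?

Start at -167.1°; shift −97.6° → -264.7°.
-264.7° lies outside (−180°, 180°]; add 360° → +95.3°.

+95.3°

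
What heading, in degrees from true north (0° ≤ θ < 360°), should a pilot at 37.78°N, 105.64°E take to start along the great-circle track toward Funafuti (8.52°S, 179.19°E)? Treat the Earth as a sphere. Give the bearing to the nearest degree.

Δλ = 179.19 − 105.64 = 73.55°.
θ = atan2( sin Δλ · cos φ₂ , cos φ₁ · sin φ₂ − sin φ₁ · cos φ₂ · cos Δλ )
  = atan2(0.94848, -0.28867) = 106.927° → normalised to [0°, 360°): 106.927°.

107°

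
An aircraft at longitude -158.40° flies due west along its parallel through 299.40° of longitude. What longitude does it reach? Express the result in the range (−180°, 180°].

Start at -158.40°; shift −299.40° → -457.80°.
-457.80° lies outside (−180°, 180°]; add 360° → -97.80°.

-97.80°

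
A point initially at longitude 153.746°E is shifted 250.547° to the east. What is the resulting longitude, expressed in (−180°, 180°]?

Start at +153.746°; shift +250.547° → +404.293°.
+404.293° lies outside (−180°, 180°]; subtract 360° → +44.293°.

44.293°E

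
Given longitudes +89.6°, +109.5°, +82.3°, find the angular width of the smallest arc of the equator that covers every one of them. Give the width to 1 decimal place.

27.2°

Sort the longitudes: +82.3°, +89.6°, +109.5°.
Eastward gaps between consecutive values (wrapping around): 7.3°, 19.9°, 332.8°.
Largest gap = 332.8° ⇒ minimal covering band is its complement: 360° − 332.8° = 27.2°.
Band runs from +82.3° eastward to +109.5°.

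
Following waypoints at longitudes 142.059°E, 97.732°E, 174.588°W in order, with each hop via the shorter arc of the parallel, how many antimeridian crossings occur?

Leg 1: +142.059° → +97.732°, shortest Δλ = -44.327° (west) — does not cross 180°.
Leg 2: +97.732° → -174.588°, shortest Δλ = 87.68° (east) — crosses 180°.
Total crossings: 1.

1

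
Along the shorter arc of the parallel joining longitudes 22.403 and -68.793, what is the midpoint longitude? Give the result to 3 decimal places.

-23.195°

Signed shortest Δλ from +22.403° to -68.793° is -91.196°.
Midpoint longitude = +22.403° + (-91.196°)/2 = +22.403° − 45.598° = -23.195°.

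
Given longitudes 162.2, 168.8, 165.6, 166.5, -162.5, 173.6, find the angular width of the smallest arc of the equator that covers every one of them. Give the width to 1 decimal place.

Sort the longitudes: -162.5°, +162.2°, +165.6°, +166.5°, +168.8°, +173.6°.
Eastward gaps between consecutive values (wrapping around): 324.7°, 3.4°, 0.9°, 2.3°, 4.8°, 23.9°.
Largest gap = 324.7° ⇒ minimal covering band is its complement: 360° − 324.7° = 35.3°.
Band runs from +162.2° eastward to -162.5°, crossing the antimeridian.

35.3°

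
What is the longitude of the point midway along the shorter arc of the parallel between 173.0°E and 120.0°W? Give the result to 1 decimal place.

Signed shortest Δλ from +173.0° to -120.0° is +67.0°.
Midpoint longitude = +173.0° + (+67.0°)/2 = +173.0° + 33.5° = +206.5°.
Normalise into (−180°, 180°]: -153.5°.
(The naïve average (+173.0 + -120.0)/2 = 26.5° is on the wrong side of the globe.)

153.5°W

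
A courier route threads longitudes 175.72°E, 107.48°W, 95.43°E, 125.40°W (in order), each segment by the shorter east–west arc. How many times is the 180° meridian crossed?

Leg 1: +175.72° → -107.48°, shortest Δλ = 76.8° (east) — crosses 180°.
Leg 2: -107.48° → +95.43°, shortest Δλ = -157.09° (west) — crosses 180°.
Leg 3: +95.43° → -125.40°, shortest Δλ = 139.17° (east) — crosses 180°.
Total crossings: 3.

3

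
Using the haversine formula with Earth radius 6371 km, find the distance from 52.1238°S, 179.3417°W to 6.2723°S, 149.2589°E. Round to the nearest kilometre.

5851 km

Δλ = 149.2589 − -179.3417 = 328.6006°; wrapped into (−180°, 180°]: -31.3994°.
Δφ = -6.2723 − -52.1238 = 45.8515°.
a = sin²(Δφ/2) + cos φ₁ · cos φ₂ · sin²(Δλ/2) = 0.196426.
c = 2·atan2(√a, √(1−a)) = 0.91833 rad → d = 6371·c ≈ 5850.68 km.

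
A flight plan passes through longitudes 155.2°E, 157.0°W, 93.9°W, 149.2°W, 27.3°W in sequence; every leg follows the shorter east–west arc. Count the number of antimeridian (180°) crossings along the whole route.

1

Leg 1: +155.2° → -157.0°, shortest Δλ = 47.8° (east) — crosses 180°.
Leg 2: -157.0° → -93.9°, shortest Δλ = 63.1° (east) — does not cross 180°.
Leg 3: -93.9° → -149.2°, shortest Δλ = -55.3° (west) — does not cross 180°.
Leg 4: -149.2° → -27.3°, shortest Δλ = 121.9° (east) — does not cross 180°.
Total crossings: 1.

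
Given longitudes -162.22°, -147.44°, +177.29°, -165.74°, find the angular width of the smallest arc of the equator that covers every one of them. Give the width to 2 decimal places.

35.27°

Sort the longitudes: -165.74°, -162.22°, -147.44°, +177.29°.
Eastward gaps between consecutive values (wrapping around): 3.52°, 14.78°, 324.73°, 16.97°.
Largest gap = 324.73° ⇒ minimal covering band is its complement: 360° − 324.73° = 35.27°.
Band runs from +177.29° eastward to -147.44°, crossing the antimeridian.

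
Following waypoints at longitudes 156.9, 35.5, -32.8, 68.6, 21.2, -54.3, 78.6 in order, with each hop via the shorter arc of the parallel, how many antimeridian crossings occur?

Leg 1: +156.9° → +35.5°, shortest Δλ = -121.4° (west) — does not cross 180°.
Leg 2: +35.5° → -32.8°, shortest Δλ = -68.3° (west) — does not cross 180°.
Leg 3: -32.8° → +68.6°, shortest Δλ = 101.4° (east) — does not cross 180°.
Leg 4: +68.6° → +21.2°, shortest Δλ = -47.4° (west) — does not cross 180°.
Leg 5: +21.2° → -54.3°, shortest Δλ = -75.5° (west) — does not cross 180°.
Leg 6: -54.3° → +78.6°, shortest Δλ = 132.9° (east) — does not cross 180°.
Total crossings: 0.

0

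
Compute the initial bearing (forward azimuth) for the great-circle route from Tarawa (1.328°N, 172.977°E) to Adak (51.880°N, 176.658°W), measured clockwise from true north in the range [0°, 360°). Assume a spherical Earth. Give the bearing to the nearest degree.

Δλ = -176.658 − 172.977 = -349.635°; wrapped into (−180°, 180°]: 10.365°.
θ = atan2( sin Δλ · cos φ₂ , cos φ₁ · sin φ₂ − sin φ₁ · cos φ₂ · cos Δλ )
  = atan2(0.11107, 0.77244) = 8.182° → normalised to [0°, 360°): 8.182°.

8°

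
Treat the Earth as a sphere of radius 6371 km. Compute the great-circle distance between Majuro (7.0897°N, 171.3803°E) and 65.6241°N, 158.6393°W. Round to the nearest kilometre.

6911 km

Δλ = -158.6393 − 171.3803 = -330.0196°; wrapped into (−180°, 180°]: 29.9804°.
Δφ = 65.6241 − 7.0897 = 58.5344°.
a = sin²(Δφ/2) + cos φ₁ · cos φ₂ · sin²(Δλ/2) = 0.266407.
c = 2·atan2(√a, √(1−a)) = 1.08469 rad → d = 6371·c ≈ 6910.57 km.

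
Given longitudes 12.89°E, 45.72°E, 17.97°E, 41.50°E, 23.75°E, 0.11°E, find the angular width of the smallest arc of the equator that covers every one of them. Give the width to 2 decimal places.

45.61°

Sort the longitudes: +0.11°, +12.89°, +17.97°, +23.75°, +41.50°, +45.72°.
Eastward gaps between consecutive values (wrapping around): 12.78°, 5.08°, 5.78°, 17.75°, 4.22°, 314.39°.
Largest gap = 314.39° ⇒ minimal covering band is its complement: 360° − 314.39° = 45.61°.
Band runs from +0.11° eastward to +45.72°.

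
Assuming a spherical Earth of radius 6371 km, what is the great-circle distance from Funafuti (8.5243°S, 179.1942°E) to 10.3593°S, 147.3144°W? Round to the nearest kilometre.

3678 km

Δλ = -147.3144 − 179.1942 = -326.5086°; wrapped into (−180°, 180°]: 33.4914°.
Δφ = -10.3593 − -8.5243 = -1.8350°.
a = sin²(Δφ/2) + cos φ₁ · cos φ₂ · sin²(Δλ/2) = 0.081017.
c = 2·atan2(√a, √(1−a)) = 0.57725 rad → d = 6371·c ≈ 3677.66 km.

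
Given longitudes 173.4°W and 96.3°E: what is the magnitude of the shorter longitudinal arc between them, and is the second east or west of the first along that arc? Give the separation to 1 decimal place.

Raw difference: 96.3 − -173.4 = 269.7°.
Normalise into (−180°, 180°]: 269.7° − 360° = -90.3°.
Negative ⇒ the second point lies to the west; separation 90.3°.

90.3° west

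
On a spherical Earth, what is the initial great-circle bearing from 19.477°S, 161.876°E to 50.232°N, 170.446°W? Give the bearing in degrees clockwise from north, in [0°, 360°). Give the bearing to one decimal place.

Δλ = -170.446 − 161.876 = -332.322°; wrapped into (−180°, 180°]: 27.678°.
θ = atan2( sin Δλ · cos φ₂ , cos φ₁ · sin φ₂ − sin φ₁ · cos φ₂ · cos Δλ )
  = atan2(0.29713, 0.91354) = 18.017° → normalised to [0°, 360°): 18.017°.

18.0°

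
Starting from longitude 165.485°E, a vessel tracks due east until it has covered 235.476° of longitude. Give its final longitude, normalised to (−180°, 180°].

Start at +165.485°; shift +235.476° → +400.961°.
+400.961° lies outside (−180°, 180°]; subtract 360° → +40.961°.

40.961°E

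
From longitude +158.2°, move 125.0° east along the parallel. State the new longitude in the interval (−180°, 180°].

-76.8°

Start at +158.2°; shift +125.0° → +283.2°.
+283.2° lies outside (−180°, 180°]; subtract 360° → -76.8°.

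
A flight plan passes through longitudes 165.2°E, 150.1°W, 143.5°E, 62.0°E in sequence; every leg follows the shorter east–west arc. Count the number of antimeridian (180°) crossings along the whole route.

Leg 1: +165.2° → -150.1°, shortest Δλ = 44.7° (east) — crosses 180°.
Leg 2: -150.1° → +143.5°, shortest Δλ = -66.4° (west) — crosses 180°.
Leg 3: +143.5° → +62.0°, shortest Δλ = -81.5° (west) — does not cross 180°.
Total crossings: 2.

2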